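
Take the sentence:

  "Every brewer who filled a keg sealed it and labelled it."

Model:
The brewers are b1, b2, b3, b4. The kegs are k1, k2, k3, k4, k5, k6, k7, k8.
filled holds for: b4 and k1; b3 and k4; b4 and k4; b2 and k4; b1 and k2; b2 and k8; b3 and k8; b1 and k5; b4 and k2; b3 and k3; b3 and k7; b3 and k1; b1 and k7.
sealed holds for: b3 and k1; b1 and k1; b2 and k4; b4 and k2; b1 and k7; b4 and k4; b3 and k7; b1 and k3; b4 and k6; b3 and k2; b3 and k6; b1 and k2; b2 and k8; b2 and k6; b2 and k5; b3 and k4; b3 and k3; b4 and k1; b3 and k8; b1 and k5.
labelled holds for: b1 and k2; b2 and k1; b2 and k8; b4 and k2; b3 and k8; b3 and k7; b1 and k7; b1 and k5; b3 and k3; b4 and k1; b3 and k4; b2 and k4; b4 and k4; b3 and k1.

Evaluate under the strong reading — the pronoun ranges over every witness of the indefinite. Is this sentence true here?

"it" takes "a keg" as antecedent — a donkey pronoun bound across the clause boundary.
Strong reading: for every (b,k) with filled(b,k), sealed(b,k) ∧ labelled(b,k).
Restrictor pairs: (b1,k2) ✓  (b1,k5) ✓  (b1,k7) ✓  (b2,k4) ✓  (b2,k8) ✓  (b3,k1) ✓  (b3,k3) ✓  (b3,k4) ✓  (b3,k7) ✓  (b3,k8) ✓  (b4,k1) ✓  (b4,k2) ✓  (b4,k4) ✓
Every restrictor pair satisfies the scope.

True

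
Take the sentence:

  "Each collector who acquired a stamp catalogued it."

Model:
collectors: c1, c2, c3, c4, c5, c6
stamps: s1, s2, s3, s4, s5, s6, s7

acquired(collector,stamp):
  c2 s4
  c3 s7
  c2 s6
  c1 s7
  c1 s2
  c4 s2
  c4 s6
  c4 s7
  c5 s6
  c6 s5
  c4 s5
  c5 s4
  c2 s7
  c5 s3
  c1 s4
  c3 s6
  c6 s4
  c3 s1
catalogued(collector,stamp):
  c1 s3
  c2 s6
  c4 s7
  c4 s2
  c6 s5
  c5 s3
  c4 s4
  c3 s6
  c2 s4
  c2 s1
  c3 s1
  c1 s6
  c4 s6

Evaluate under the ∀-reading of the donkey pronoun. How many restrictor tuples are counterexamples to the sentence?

"it" takes "a stamp" as antecedent — a donkey pronoun bound across the clause boundary.
Strong reading: for every (c,s) with acquired(c,s), catalogued(c,s).
Restrictor pairs: (c1,s2) ✗  (c1,s4) ✗  (c1,s7) ✗  (c2,s4) ✓  (c2,s6) ✓  (c2,s7) ✗  (c3,s1) ✓  (c3,s6) ✓  (c3,s7) ✗  (c4,s2) ✓  (c4,s5) ✗  (c4,s6) ✓  (c4,s7) ✓  (c5,s3) ✓  (c5,s4) ✗  (c5,s6) ✗  (c6,s4) ✗  (c6,s5) ✓
Counterexamples (restrictor pairs failing the scope): 9.

9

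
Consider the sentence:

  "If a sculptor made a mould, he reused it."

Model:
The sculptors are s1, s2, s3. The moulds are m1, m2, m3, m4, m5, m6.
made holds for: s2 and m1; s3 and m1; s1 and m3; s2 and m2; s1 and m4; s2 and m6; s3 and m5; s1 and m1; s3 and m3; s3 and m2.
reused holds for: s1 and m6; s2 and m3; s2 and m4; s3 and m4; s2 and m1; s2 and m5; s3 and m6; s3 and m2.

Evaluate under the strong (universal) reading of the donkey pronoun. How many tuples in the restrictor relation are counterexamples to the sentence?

8

"it" takes "a mould" as antecedent — a donkey pronoun bound across the clause boundary.
Strong reading: for every (s,m) with made(s,m), reused(s,m).
Restrictor pairs: (s1,m1) ✗  (s1,m3) ✗  (s1,m4) ✗  (s2,m1) ✓  (s2,m2) ✗  (s2,m6) ✗  (s3,m1) ✗  (s3,m2) ✓  (s3,m3) ✗  (s3,m5) ✗
Counterexamples (restrictor pairs failing the scope): 8.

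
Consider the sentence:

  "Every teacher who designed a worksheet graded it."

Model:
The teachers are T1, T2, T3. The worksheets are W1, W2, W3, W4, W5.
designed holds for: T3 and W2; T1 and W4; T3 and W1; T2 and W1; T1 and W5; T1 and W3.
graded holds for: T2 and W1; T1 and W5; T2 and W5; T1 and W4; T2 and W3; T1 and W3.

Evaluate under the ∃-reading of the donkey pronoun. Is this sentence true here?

"it" takes "a worksheet" as antecedent — a donkey pronoun bound across the clause boundary.
Weak reading: every teacher t with some designed-worksheet has at least one designed-worksheet w such that graded(t,w).
Per teacher: T1:✓  T2:✓  T3:✗
T3 has no witness among its designed-worksheets.

False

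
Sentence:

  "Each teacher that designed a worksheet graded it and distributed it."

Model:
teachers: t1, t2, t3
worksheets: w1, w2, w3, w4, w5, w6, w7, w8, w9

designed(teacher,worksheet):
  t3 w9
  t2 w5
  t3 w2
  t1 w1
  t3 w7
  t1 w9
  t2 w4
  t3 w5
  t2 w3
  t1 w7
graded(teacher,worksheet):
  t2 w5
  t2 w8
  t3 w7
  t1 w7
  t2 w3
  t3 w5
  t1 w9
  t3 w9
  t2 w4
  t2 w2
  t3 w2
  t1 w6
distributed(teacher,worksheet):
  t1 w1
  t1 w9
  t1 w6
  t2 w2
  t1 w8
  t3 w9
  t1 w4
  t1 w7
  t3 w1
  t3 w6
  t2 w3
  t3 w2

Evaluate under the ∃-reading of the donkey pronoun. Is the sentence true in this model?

True

"it" takes "a worksheet" as antecedent — a donkey pronoun bound across the clause boundary.
Weak reading: every teacher t with some designed-worksheet has at least one designed-worksheet w such that graded(t,w) ∧ distributed(t,w).
Per teacher: t1:✓  t2:✓  t3:✓
Every teacher in the restrictor has a witness.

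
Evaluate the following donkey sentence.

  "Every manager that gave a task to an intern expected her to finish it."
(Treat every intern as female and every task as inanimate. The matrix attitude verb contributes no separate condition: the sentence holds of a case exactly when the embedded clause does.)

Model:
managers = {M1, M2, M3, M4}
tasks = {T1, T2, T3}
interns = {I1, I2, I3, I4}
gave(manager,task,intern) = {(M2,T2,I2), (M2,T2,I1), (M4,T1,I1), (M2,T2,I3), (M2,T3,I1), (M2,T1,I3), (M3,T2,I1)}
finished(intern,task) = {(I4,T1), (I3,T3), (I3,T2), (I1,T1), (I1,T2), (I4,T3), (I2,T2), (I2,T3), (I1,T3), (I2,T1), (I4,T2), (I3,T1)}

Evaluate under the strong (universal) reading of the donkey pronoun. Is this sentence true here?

"her" takes "an intern" as antecedent and "it" takes "a task"; both are donkey pronouns co-varying with the restrictor.
Strong reading: for every (m,t,i) with gave(m,t,i), finished(i,t).
Restrictor triples: (M2,T1,I3)→finished(I3,T1) ✓  (M2,T2,I1)→finished(I1,T2) ✓  (M2,T2,I2)→finished(I2,T2) ✓  (M2,T2,I3)→finished(I3,T2) ✓  (M2,T3,I1)→finished(I1,T3) ✓  (M3,T2,I1)→finished(I1,T2) ✓  (M4,T1,I1)→finished(I1,T1) ✓
Every restrictor triple satisfies the scope.

True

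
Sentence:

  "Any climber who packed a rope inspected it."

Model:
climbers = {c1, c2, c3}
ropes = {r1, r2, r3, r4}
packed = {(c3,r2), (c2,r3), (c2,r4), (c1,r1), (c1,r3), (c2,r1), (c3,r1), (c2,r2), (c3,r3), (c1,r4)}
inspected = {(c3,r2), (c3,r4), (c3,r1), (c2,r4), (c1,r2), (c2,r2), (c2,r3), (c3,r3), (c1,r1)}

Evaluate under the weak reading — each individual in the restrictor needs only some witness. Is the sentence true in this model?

True

"it" takes "a rope" as antecedent — a donkey pronoun bound across the clause boundary.
Weak reading: every climber c with some packed-rope has at least one packed-rope r such that inspected(c,r).
Per climber: c1:✓  c2:✓  c3:✓
Every climber in the restrictor has a witness.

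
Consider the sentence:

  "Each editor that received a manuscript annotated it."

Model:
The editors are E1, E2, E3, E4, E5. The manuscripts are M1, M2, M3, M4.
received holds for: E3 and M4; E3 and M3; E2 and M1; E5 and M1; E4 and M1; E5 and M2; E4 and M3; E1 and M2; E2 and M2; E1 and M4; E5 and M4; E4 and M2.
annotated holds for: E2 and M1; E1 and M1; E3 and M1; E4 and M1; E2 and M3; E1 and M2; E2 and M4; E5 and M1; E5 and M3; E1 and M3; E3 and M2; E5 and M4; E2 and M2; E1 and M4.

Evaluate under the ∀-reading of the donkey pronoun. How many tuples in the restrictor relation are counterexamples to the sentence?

"it" takes "a manuscript" as antecedent — a donkey pronoun bound across the clause boundary.
Strong reading: for every (e,m) with received(e,m), annotated(e,m).
Restrictor pairs: (E1,M2) ✓  (E1,M4) ✓  (E2,M1) ✓  (E2,M2) ✓  (E3,M3) ✗  (E3,M4) ✗  (E4,M1) ✓  (E4,M2) ✗  (E4,M3) ✗  (E5,M1) ✓  (E5,M2) ✗  (E5,M4) ✓
Counterexamples (restrictor pairs failing the scope): 5.

5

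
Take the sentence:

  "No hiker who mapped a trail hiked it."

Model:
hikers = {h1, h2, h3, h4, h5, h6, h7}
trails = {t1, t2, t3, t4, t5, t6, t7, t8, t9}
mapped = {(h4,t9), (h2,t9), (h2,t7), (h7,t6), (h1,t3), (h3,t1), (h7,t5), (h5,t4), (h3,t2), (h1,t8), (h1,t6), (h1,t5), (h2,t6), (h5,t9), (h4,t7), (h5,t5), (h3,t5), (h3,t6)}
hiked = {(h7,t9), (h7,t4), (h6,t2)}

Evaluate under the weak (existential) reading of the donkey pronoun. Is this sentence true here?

"it" takes "a trail" as antecedent — a donkey pronoun bound across the clause boundary.
Truth condition: for no (h,t) with mapped(h,t) does hiked(h,t) hold.
Restrictor pairs — does the scope hold? (h1,t3):fails  (h1,t5):fails  (h1,t6):fails  (h1,t8):fails  (h2,t6):fails  (h2,t7):fails  (h2,t9):fails  (h3,t1):fails  (h3,t2):fails  (h3,t5):fails  (h3,t6):fails  (h4,t7):fails  (h4,t9):fails  (h5,t4):fails  (h5,t5):fails  (h5,t9):fails  (h7,t5):fails  (h7,t6):fails
Scope holds for no restrictor pair, so the sentence is true.

True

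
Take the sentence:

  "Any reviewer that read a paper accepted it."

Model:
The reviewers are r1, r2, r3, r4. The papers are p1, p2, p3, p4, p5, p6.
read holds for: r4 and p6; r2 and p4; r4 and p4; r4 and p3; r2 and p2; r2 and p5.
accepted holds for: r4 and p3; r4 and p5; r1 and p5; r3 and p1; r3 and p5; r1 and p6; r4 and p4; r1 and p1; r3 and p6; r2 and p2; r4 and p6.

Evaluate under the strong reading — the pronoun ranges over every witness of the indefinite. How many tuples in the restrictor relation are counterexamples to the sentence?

2

"it" takes "a paper" as antecedent — a donkey pronoun bound across the clause boundary.
Strong reading: for every (r,p) with read(r,p), accepted(r,p).
Restrictor pairs: (r2,p2) ✓  (r2,p4) ✗  (r2,p5) ✗  (r4,p3) ✓  (r4,p4) ✓  (r4,p6) ✓
Counterexamples (restrictor pairs failing the scope): 2.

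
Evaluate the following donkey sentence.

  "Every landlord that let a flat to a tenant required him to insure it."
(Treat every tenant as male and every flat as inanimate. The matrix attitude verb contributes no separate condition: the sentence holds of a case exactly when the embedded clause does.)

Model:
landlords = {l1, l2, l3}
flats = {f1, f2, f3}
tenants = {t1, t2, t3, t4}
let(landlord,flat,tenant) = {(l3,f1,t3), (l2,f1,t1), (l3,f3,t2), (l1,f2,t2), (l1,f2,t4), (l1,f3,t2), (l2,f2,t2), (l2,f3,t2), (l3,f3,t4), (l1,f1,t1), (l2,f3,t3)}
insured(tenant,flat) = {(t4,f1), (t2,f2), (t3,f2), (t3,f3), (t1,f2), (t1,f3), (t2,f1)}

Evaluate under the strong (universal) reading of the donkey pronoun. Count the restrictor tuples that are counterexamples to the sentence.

8

"him" takes "a tenant" as antecedent and "it" takes "a flat"; both are donkey pronouns co-varying with the restrictor.
Strong reading: for every (l,f,t) with let(l,f,t), insured(t,f).
Restrictor triples: (l1,f1,t1)→insured(t1,f1) ✗  (l1,f2,t2)→insured(t2,f2) ✓  (l1,f2,t4)→insured(t4,f2) ✗  (l1,f3,t2)→insured(t2,f3) ✗  (l2,f1,t1)→insured(t1,f1) ✗  (l2,f2,t2)→insured(t2,f2) ✓  (l2,f3,t2)→insured(t2,f3) ✗  (l2,f3,t3)→insured(t3,f3) ✓  (l3,f1,t3)→insured(t3,f1) ✗  (l3,f3,t2)→insured(t2,f3) ✗  (l3,f3,t4)→insured(t4,f3) ✗
Counterexamples (restrictor triples failing the scope): 8.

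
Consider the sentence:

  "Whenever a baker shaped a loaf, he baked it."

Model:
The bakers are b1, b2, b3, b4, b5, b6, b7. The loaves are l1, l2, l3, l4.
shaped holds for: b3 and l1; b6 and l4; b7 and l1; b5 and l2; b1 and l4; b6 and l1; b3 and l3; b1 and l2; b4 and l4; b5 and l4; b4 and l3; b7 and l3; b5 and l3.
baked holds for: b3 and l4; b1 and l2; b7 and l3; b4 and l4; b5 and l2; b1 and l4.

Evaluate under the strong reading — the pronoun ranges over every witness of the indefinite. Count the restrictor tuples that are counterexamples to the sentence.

8

"it" takes "a loaf" as antecedent — a donkey pronoun bound across the clause boundary.
Strong reading: for every (b,l) with shaped(b,l), baked(b,l).
Restrictor pairs: (b1,l2) ✓  (b1,l4) ✓  (b3,l1) ✗  (b3,l3) ✗  (b4,l3) ✗  (b4,l4) ✓  (b5,l2) ✓  (b5,l3) ✗  (b5,l4) ✗  (b6,l1) ✗  (b6,l4) ✗  (b7,l1) ✗  (b7,l3) ✓
Counterexamples (restrictor pairs failing the scope): 8.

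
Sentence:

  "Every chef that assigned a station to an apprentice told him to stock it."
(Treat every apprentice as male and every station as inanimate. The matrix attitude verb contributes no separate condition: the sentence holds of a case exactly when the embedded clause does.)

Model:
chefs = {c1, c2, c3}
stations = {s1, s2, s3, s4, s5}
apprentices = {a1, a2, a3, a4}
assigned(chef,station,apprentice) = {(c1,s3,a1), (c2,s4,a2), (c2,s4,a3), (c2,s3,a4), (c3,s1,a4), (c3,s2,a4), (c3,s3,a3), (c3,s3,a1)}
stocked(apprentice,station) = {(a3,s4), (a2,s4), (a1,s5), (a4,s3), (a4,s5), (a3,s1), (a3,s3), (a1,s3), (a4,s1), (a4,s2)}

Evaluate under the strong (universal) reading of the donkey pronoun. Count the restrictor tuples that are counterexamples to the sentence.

"him" takes "an apprentice" as antecedent and "it" takes "a station"; both are donkey pronouns co-varying with the restrictor.
Strong reading: for every (c,s,a) with assigned(c,s,a), stocked(a,s).
Restrictor triples: (c1,s3,a1)→stocked(a1,s3) ✓  (c2,s3,a4)→stocked(a4,s3) ✓  (c2,s4,a2)→stocked(a2,s4) ✓  (c2,s4,a3)→stocked(a3,s4) ✓  (c3,s1,a4)→stocked(a4,s1) ✓  (c3,s2,a4)→stocked(a4,s2) ✓  (c3,s3,a1)→stocked(a1,s3) ✓  (c3,s3,a3)→stocked(a3,s3) ✓
Counterexamples (restrictor triples failing the scope): 0.

0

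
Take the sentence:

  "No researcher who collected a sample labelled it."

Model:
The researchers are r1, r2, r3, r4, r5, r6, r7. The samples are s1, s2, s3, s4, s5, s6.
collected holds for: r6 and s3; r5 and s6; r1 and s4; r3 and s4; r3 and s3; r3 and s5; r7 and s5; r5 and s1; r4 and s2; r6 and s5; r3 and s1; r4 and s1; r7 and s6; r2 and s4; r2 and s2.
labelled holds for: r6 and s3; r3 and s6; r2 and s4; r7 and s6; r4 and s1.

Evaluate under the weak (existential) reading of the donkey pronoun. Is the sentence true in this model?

"it" takes "a sample" as antecedent — a donkey pronoun bound across the clause boundary.
Truth condition: for no (r,s) with collected(r,s) does labelled(r,s) hold.
Restrictor pairs — does the scope hold? (r1,s4):fails  (r2,s2):fails  (r2,s4):holds  (r3,s1):fails  (r3,s3):fails  (r3,s4):fails  (r3,s5):fails  (r4,s1):holds  (r4,s2):fails  (r5,s1):fails  (r5,s6):fails  (r6,s3):holds  (r6,s5):fails  (r7,s5):fails  (r7,s6):holds
Scope holds for 4 pair(s), so the sentence is false.

False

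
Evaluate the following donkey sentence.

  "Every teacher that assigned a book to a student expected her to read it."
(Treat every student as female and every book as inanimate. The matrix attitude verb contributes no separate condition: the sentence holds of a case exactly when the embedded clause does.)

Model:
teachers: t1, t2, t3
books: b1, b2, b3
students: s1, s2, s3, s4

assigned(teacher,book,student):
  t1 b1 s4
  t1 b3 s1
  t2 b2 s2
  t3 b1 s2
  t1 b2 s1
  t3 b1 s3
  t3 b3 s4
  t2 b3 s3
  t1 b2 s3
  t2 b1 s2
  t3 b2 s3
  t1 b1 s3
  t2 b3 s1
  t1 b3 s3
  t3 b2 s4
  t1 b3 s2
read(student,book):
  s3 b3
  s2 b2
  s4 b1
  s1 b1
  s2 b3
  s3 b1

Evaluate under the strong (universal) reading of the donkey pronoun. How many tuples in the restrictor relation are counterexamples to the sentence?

"her" takes "a student" as antecedent and "it" takes "a book"; both are donkey pronouns co-varying with the restrictor.
Strong reading: for every (t,b,s) with assigned(t,b,s), read(s,b).
Restrictor triples: (t1,b1,s3)→read(s3,b1) ✓  (t1,b1,s4)→read(s4,b1) ✓  (t1,b2,s1)→read(s1,b2) ✗  (t1,b2,s3)→read(s3,b2) ✗  (t1,b3,s1)→read(s1,b3) ✗  (t1,b3,s2)→read(s2,b3) ✓  (t1,b3,s3)→read(s3,b3) ✓  (t2,b1,s2)→read(s2,b1) ✗  (t2,b2,s2)→read(s2,b2) ✓  (t2,b3,s1)→read(s1,b3) ✗  (t2,b3,s3)→read(s3,b3) ✓  (t3,b1,s2)→read(s2,b1) ✗  (t3,b1,s3)→read(s3,b1) ✓  (t3,b2,s3)→read(s3,b2) ✗  (t3,b2,s4)→read(s4,b2) ✗  (t3,b3,s4)→read(s4,b3) ✗
Counterexamples (restrictor triples failing the scope): 9.

9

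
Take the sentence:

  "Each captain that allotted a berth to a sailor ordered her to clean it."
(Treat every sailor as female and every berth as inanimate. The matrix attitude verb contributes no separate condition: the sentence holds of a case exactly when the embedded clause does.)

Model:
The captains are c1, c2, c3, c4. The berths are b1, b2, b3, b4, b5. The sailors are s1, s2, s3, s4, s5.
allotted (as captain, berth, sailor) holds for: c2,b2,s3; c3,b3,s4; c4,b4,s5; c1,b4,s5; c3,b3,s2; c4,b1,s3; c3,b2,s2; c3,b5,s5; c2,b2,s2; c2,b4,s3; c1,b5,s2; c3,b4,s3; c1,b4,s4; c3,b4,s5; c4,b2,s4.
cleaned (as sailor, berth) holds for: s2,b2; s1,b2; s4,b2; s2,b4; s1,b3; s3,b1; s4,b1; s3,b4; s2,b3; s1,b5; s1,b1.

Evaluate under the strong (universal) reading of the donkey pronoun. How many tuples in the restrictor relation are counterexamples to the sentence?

"her" takes "a sailor" as antecedent and "it" takes "a berth"; both are donkey pronouns co-varying with the restrictor.
Strong reading: for every (c,b,s) with allotted(c,b,s), cleaned(s,b).
Restrictor triples: (c1,b4,s4)→cleaned(s4,b4) ✗  (c1,b4,s5)→cleaned(s5,b4) ✗  (c1,b5,s2)→cleaned(s2,b5) ✗  (c2,b2,s2)→cleaned(s2,b2) ✓  (c2,b2,s3)→cleaned(s3,b2) ✗  (c2,b4,s3)→cleaned(s3,b4) ✓  (c3,b2,s2)→cleaned(s2,b2) ✓  (c3,b3,s2)→cleaned(s2,b3) ✓  (c3,b3,s4)→cleaned(s4,b3) ✗  (c3,b4,s3)→cleaned(s3,b4) ✓  (c3,b4,s5)→cleaned(s5,b4) ✗  (c3,b5,s5)→cleaned(s5,b5) ✗  (c4,b1,s3)→cleaned(s3,b1) ✓  (c4,b2,s4)→cleaned(s4,b2) ✓  (c4,b4,s5)→cleaned(s5,b4) ✗
Counterexamples (restrictor triples failing the scope): 8.

8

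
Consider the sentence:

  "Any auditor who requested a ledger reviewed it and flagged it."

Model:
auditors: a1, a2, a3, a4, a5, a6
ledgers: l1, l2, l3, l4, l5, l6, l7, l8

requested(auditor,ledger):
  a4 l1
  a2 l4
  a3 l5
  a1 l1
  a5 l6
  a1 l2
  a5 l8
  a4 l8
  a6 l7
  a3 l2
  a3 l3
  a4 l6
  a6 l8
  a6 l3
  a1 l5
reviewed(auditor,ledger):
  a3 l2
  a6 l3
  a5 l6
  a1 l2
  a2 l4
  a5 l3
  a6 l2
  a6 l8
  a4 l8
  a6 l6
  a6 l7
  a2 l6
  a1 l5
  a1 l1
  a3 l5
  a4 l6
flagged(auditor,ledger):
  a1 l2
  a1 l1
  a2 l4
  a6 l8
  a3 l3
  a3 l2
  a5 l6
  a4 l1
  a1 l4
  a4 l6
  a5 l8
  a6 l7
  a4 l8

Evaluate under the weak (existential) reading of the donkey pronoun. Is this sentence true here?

True

"it" takes "a ledger" as antecedent — a donkey pronoun bound across the clause boundary.
Weak reading: every auditor a with some requested-ledger has at least one requested-ledger l such that reviewed(a,l) ∧ flagged(a,l).
Per auditor: a1:✓  a2:✓  a3:✓  a4:✓  a5:✓  a6:✓
Every auditor in the restrictor has a witness.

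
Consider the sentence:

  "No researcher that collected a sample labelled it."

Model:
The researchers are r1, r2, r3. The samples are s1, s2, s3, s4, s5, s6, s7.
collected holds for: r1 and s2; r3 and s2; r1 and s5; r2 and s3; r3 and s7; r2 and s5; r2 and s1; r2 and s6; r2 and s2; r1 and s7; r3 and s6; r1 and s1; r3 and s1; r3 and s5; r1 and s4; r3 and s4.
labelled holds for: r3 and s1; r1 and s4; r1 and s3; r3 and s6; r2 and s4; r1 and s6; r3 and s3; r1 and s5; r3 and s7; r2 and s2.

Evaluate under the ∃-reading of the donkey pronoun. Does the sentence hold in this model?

False

"it" takes "a sample" as antecedent — a donkey pronoun bound across the clause boundary.
Truth condition: for no (r,s) with collected(r,s) does labelled(r,s) hold.
Restrictor pairs — does the scope hold? (r1,s1):fails  (r1,s2):fails  (r1,s4):holds  (r1,s5):holds  (r1,s7):fails  (r2,s1):fails  (r2,s2):holds  (r2,s3):fails  (r2,s5):fails  (r2,s6):fails  (r3,s1):holds  (r3,s2):fails  (r3,s4):fails  (r3,s5):fails  (r3,s6):holds  (r3,s7):holds
Scope holds for 6 pair(s), so the sentence is false.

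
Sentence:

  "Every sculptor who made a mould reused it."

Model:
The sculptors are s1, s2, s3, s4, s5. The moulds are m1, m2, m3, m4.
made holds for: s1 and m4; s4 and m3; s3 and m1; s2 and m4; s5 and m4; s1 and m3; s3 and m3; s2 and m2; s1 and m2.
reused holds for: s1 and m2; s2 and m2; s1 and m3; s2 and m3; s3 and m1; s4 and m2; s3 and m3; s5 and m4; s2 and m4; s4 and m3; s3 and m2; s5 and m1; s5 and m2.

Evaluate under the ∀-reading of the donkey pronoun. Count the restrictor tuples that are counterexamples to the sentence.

1

"it" takes "a mould" as antecedent — a donkey pronoun bound across the clause boundary.
Strong reading: for every (s,m) with made(s,m), reused(s,m).
Restrictor pairs: (s1,m2) ✓  (s1,m3) ✓  (s1,m4) ✗  (s2,m2) ✓  (s2,m4) ✓  (s3,m1) ✓  (s3,m3) ✓  (s4,m3) ✓  (s5,m4) ✓
Counterexamples (restrictor pairs failing the scope): 1.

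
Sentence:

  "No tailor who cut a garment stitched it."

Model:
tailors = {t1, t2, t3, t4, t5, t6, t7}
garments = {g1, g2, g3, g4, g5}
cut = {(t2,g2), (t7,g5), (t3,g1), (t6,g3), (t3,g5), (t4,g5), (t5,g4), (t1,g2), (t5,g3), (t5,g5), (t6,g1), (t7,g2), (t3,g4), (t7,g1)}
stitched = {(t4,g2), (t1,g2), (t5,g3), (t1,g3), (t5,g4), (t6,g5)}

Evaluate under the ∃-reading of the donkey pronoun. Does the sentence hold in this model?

False

"it" takes "a garment" as antecedent — a donkey pronoun bound across the clause boundary.
Truth condition: for no (t,g) with cut(t,g) does stitched(t,g) hold.
Restrictor pairs — does the scope hold? (t1,g2):holds  (t2,g2):fails  (t3,g1):fails  (t3,g4):fails  (t3,g5):fails  (t4,g5):fails  (t5,g3):holds  (t5,g4):holds  (t5,g5):fails  (t6,g1):fails  (t6,g3):fails  (t7,g1):fails  (t7,g2):fails  (t7,g5):fails
Scope holds for 3 pair(s), so the sentence is false.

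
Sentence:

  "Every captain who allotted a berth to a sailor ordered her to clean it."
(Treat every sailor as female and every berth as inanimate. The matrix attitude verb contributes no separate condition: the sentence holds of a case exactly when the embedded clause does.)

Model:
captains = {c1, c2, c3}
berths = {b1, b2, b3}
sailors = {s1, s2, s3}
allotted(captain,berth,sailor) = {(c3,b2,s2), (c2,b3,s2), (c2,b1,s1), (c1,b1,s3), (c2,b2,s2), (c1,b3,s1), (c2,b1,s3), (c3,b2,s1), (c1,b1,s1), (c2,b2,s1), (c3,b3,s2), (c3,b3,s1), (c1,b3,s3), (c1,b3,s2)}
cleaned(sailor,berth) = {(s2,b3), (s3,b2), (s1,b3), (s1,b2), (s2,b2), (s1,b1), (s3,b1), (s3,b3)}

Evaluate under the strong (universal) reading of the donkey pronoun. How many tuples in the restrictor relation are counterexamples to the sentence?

0

"her" takes "a sailor" as antecedent and "it" takes "a berth"; both are donkey pronouns co-varying with the restrictor.
Strong reading: for every (c,b,s) with allotted(c,b,s), cleaned(s,b).
Restrictor triples: (c1,b1,s1)→cleaned(s1,b1) ✓  (c1,b1,s3)→cleaned(s3,b1) ✓  (c1,b3,s1)→cleaned(s1,b3) ✓  (c1,b3,s2)→cleaned(s2,b3) ✓  (c1,b3,s3)→cleaned(s3,b3) ✓  (c2,b1,s1)→cleaned(s1,b1) ✓  (c2,b1,s3)→cleaned(s3,b1) ✓  (c2,b2,s1)→cleaned(s1,b2) ✓  (c2,b2,s2)→cleaned(s2,b2) ✓  (c2,b3,s2)→cleaned(s2,b3) ✓  (c3,b2,s1)→cleaned(s1,b2) ✓  (c3,b2,s2)→cleaned(s2,b2) ✓  (c3,b3,s1)→cleaned(s1,b3) ✓  (c3,b3,s2)→cleaned(s2,b3) ✓
Counterexamples (restrictor triples failing the scope): 0.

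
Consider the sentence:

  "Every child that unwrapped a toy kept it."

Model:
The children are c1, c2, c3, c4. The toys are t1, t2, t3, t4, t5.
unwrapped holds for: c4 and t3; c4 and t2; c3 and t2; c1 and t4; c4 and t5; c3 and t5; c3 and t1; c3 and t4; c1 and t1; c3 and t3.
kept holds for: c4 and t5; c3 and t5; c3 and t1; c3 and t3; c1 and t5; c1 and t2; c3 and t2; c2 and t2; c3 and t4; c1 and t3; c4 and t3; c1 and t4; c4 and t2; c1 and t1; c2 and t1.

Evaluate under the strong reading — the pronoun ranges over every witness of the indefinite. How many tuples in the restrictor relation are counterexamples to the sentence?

"it" takes "a toy" as antecedent — a donkey pronoun bound across the clause boundary.
Strong reading: for every (c,t) with unwrapped(c,t), kept(c,t).
Restrictor pairs: (c1,t1) ✓  (c1,t4) ✓  (c3,t1) ✓  (c3,t2) ✓  (c3,t3) ✓  (c3,t4) ✓  (c3,t5) ✓  (c4,t2) ✓  (c4,t3) ✓  (c4,t5) ✓
Counterexamples (restrictor pairs failing the scope): 0.

0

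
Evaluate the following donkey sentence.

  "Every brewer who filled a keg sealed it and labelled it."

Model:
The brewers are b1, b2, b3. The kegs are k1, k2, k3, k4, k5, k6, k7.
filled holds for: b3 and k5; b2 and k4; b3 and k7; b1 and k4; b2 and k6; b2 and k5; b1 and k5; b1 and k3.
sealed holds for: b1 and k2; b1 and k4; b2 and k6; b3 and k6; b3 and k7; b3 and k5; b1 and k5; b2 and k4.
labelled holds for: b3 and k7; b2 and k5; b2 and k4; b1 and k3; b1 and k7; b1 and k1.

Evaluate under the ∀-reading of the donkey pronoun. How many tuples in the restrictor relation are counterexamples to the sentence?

6

"it" takes "a keg" as antecedent — a donkey pronoun bound across the clause boundary.
Strong reading: for every (b,k) with filled(b,k), sealed(b,k) ∧ labelled(b,k).
Restrictor pairs: (b1,k3) ✗  (b1,k4) ✗  (b1,k5) ✗  (b2,k4) ✓  (b2,k5) ✗  (b2,k6) ✗  (b3,k5) ✗  (b3,k7) ✓
Counterexamples (restrictor pairs failing the scope): 6.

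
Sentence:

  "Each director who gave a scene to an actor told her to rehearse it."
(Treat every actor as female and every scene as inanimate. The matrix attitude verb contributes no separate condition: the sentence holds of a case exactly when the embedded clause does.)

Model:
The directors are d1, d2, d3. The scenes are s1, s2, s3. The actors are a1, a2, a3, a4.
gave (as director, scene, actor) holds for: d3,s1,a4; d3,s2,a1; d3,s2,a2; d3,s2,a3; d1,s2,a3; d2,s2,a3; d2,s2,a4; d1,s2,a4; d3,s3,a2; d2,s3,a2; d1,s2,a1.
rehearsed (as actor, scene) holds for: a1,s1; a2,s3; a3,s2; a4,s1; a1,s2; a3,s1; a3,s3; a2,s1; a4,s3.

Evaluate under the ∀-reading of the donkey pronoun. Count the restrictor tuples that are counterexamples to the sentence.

3

"her" takes "an actor" as antecedent and "it" takes "a scene"; both are donkey pronouns co-varying with the restrictor.
Strong reading: for every (d,s,a) with gave(d,s,a), rehearsed(a,s).
Restrictor triples: (d1,s2,a1)→rehearsed(a1,s2) ✓  (d1,s2,a3)→rehearsed(a3,s2) ✓  (d1,s2,a4)→rehearsed(a4,s2) ✗  (d2,s2,a3)→rehearsed(a3,s2) ✓  (d2,s2,a4)→rehearsed(a4,s2) ✗  (d2,s3,a2)→rehearsed(a2,s3) ✓  (d3,s1,a4)→rehearsed(a4,s1) ✓  (d3,s2,a1)→rehearsed(a1,s2) ✓  (d3,s2,a2)→rehearsed(a2,s2) ✗  (d3,s2,a3)→rehearsed(a3,s2) ✓  (d3,s3,a2)→rehearsed(a2,s3) ✓
Counterexamples (restrictor triples failing the scope): 3.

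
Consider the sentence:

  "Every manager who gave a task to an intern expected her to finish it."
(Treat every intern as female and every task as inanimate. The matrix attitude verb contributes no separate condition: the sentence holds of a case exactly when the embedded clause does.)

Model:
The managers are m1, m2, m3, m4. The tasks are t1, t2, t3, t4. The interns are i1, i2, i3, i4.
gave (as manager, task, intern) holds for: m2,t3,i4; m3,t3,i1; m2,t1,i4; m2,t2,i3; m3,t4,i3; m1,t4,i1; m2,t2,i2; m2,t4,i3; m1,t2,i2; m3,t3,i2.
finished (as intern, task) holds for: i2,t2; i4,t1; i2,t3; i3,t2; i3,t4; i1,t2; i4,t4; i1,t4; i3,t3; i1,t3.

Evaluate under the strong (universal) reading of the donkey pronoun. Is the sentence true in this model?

"her" takes "an intern" as antecedent and "it" takes "a task"; both are donkey pronouns co-varying with the restrictor.
Strong reading: for every (m,t,i) with gave(m,t,i), finished(i,t).
Restrictor triples: (m1,t2,i2)→finished(i2,t2) ✓  (m1,t4,i1)→finished(i1,t4) ✓  (m2,t1,i4)→finished(i4,t1) ✓  (m2,t2,i2)→finished(i2,t2) ✓  (m2,t2,i3)→finished(i3,t2) ✓  (m2,t3,i4)→finished(i4,t3) ✗  (m2,t4,i3)→finished(i3,t4) ✓  (m3,t3,i1)→finished(i1,t3) ✓  (m3,t3,i2)→finished(i2,t3) ✓  (m3,t4,i3)→finished(i3,t4) ✓
Counterexample: (m2,t3,i4) — finished(i4,t3) does not hold.

False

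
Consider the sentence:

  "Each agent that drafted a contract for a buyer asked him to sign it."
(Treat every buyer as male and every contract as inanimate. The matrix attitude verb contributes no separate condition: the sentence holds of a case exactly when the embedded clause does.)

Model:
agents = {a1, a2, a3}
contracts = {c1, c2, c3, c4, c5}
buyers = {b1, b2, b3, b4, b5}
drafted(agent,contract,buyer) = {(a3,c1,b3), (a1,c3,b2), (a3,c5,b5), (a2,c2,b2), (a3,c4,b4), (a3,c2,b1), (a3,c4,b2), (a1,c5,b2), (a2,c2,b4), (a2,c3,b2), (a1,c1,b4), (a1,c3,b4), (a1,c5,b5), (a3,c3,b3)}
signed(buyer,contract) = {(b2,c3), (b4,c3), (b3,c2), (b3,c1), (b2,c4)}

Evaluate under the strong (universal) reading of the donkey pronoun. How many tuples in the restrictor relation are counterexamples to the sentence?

"him" takes "a buyer" as antecedent and "it" takes "a contract"; both are donkey pronouns co-varying with the restrictor.
Strong reading: for every (a,c,b) with drafted(a,c,b), signed(b,c).
Restrictor triples: (a1,c1,b4)→signed(b4,c1) ✗  (a1,c3,b2)→signed(b2,c3) ✓  (a1,c3,b4)→signed(b4,c3) ✓  (a1,c5,b2)→signed(b2,c5) ✗  (a1,c5,b5)→signed(b5,c5) ✗  (a2,c2,b2)→signed(b2,c2) ✗  (a2,c2,b4)→signed(b4,c2) ✗  (a2,c3,b2)→signed(b2,c3) ✓  (a3,c1,b3)→signed(b3,c1) ✓  (a3,c2,b1)→signed(b1,c2) ✗  (a3,c3,b3)→signed(b3,c3) ✗  (a3,c4,b2)→signed(b2,c4) ✓  (a3,c4,b4)→signed(b4,c4) ✗  (a3,c5,b5)→signed(b5,c5) ✗
Counterexamples (restrictor triples failing the scope): 9.

9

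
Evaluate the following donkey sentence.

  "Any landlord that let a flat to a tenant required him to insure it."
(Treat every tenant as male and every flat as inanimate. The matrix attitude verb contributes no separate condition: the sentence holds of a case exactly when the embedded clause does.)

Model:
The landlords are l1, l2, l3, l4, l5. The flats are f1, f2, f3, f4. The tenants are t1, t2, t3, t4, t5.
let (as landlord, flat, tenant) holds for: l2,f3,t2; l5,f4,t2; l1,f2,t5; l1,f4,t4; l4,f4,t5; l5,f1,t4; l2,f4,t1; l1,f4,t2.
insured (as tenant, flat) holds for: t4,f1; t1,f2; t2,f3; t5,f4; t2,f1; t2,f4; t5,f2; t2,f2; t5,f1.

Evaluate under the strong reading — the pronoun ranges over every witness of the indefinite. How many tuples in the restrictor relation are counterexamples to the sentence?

"him" takes "a tenant" as antecedent and "it" takes "a flat"; both are donkey pronouns co-varying with the restrictor.
Strong reading: for every (l,f,t) with let(l,f,t), insured(t,f).
Restrictor triples: (l1,f2,t5)→insured(t5,f2) ✓  (l1,f4,t2)→insured(t2,f4) ✓  (l1,f4,t4)→insured(t4,f4) ✗  (l2,f3,t2)→insured(t2,f3) ✓  (l2,f4,t1)→insured(t1,f4) ✗  (l4,f4,t5)→insured(t5,f4) ✓  (l5,f1,t4)→insured(t4,f1) ✓  (l5,f4,t2)→insured(t2,f4) ✓
Counterexamples (restrictor triples failing the scope): 2.

2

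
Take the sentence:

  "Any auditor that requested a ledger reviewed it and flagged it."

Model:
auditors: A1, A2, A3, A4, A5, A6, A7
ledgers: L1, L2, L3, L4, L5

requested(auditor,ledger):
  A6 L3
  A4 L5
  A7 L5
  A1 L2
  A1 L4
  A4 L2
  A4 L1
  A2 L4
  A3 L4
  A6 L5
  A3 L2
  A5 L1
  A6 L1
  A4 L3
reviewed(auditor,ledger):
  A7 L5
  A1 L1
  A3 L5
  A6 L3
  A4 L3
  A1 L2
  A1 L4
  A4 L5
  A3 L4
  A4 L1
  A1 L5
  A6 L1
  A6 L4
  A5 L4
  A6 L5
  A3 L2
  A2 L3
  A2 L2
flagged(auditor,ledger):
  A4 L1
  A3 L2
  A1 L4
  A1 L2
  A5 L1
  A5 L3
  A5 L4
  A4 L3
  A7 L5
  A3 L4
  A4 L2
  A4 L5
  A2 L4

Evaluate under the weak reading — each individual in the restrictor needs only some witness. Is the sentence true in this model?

False

"it" takes "a ledger" as antecedent — a donkey pronoun bound across the clause boundary.
Weak reading: every auditor a with some requested-ledger has at least one requested-ledger l such that reviewed(a,l) ∧ flagged(a,l).
Per auditor: A1:✓  A2:✗  A3:✓  A4:✓  A5:✗  A6:✗  A7:✓
A2 has no witness among its requested-ledgers.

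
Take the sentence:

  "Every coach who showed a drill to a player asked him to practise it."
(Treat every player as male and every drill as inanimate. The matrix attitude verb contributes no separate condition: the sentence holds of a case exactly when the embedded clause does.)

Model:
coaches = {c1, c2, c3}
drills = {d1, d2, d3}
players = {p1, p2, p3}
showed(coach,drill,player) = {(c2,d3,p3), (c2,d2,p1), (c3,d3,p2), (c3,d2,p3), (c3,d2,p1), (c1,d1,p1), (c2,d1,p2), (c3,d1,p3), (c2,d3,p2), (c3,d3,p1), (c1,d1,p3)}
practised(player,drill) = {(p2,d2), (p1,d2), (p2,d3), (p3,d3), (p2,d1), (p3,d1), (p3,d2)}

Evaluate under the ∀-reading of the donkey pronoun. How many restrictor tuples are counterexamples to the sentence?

2

"him" takes "a player" as antecedent and "it" takes "a drill"; both are donkey pronouns co-varying with the restrictor.
Strong reading: for every (c,d,p) with showed(c,d,p), practised(p,d).
Restrictor triples: (c1,d1,p1)→practised(p1,d1) ✗  (c1,d1,p3)→practised(p3,d1) ✓  (c2,d1,p2)→practised(p2,d1) ✓  (c2,d2,p1)→practised(p1,d2) ✓  (c2,d3,p2)→practised(p2,d3) ✓  (c2,d3,p3)→practised(p3,d3) ✓  (c3,d1,p3)→practised(p3,d1) ✓  (c3,d2,p1)→practised(p1,d2) ✓  (c3,d2,p3)→practised(p3,d2) ✓  (c3,d3,p1)→practised(p1,d3) ✗  (c3,d3,p2)→practised(p2,d3) ✓
Counterexamples (restrictor triples failing the scope): 2.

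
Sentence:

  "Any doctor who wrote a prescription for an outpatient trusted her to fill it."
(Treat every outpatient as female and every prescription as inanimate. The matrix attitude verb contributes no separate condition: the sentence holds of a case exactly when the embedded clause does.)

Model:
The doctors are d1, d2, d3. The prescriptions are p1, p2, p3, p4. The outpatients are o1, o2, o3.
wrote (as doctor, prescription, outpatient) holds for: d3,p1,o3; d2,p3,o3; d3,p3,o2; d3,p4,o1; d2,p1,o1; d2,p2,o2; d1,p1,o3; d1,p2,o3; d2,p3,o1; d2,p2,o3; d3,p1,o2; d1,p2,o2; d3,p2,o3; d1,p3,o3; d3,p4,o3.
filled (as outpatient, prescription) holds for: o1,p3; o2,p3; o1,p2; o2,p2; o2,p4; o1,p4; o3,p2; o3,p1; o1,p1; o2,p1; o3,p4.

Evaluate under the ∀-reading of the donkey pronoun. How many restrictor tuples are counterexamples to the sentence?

2

"her" takes "an outpatient" as antecedent and "it" takes "a prescription"; both are donkey pronouns co-varying with the restrictor.
Strong reading: for every (d,p,o) with wrote(d,p,o), filled(o,p).
Restrictor triples: (d1,p1,o3)→filled(o3,p1) ✓  (d1,p2,o2)→filled(o2,p2) ✓  (d1,p2,o3)→filled(o3,p2) ✓  (d1,p3,o3)→filled(o3,p3) ✗  (d2,p1,o1)→filled(o1,p1) ✓  (d2,p2,o2)→filled(o2,p2) ✓  (d2,p2,o3)→filled(o3,p2) ✓  (d2,p3,o1)→filled(o1,p3) ✓  (d2,p3,o3)→filled(o3,p3) ✗  (d3,p1,o2)→filled(o2,p1) ✓  (d3,p1,o3)→filled(o3,p1) ✓  (d3,p2,o3)→filled(o3,p2) ✓  (d3,p3,o2)→filled(o2,p3) ✓  (d3,p4,o1)→filled(o1,p4) ✓  (d3,p4,o3)→filled(o3,p4) ✓
Counterexamples (restrictor triples failing the scope): 2.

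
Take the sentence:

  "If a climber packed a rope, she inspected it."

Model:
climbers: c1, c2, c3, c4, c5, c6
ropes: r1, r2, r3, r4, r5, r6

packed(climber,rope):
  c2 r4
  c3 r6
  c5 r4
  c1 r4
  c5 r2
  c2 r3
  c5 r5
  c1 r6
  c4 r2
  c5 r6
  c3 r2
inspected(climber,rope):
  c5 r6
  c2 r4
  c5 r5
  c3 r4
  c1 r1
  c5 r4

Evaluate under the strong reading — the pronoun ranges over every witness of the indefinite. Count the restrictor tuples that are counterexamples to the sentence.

"it" takes "a rope" as antecedent — a donkey pronoun bound across the clause boundary.
Strong reading: for every (c,r) with packed(c,r), inspected(c,r).
Restrictor pairs: (c1,r4) ✗  (c1,r6) ✗  (c2,r3) ✗  (c2,r4) ✓  (c3,r2) ✗  (c3,r6) ✗  (c4,r2) ✗  (c5,r2) ✗  (c5,r4) ✓  (c5,r5) ✓  (c5,r6) ✓
Counterexamples (restrictor pairs failing the scope): 7.

7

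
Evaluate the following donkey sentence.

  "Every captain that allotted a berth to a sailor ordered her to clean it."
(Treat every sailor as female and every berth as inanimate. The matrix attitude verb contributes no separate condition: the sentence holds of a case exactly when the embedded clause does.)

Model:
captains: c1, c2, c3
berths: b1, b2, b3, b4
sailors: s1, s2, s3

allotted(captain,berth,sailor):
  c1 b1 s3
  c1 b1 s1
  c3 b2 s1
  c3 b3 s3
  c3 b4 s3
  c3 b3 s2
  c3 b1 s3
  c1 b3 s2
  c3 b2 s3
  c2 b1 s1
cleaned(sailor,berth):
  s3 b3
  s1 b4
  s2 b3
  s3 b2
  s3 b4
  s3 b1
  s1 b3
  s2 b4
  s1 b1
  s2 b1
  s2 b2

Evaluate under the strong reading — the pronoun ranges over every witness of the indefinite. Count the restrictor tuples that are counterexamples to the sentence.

"her" takes "a sailor" as antecedent and "it" takes "a berth"; both are donkey pronouns co-varying with the restrictor.
Strong reading: for every (c,b,s) with allotted(c,b,s), cleaned(s,b).
Restrictor triples: (c1,b1,s1)→cleaned(s1,b1) ✓  (c1,b1,s3)→cleaned(s3,b1) ✓  (c1,b3,s2)→cleaned(s2,b3) ✓  (c2,b1,s1)→cleaned(s1,b1) ✓  (c3,b1,s3)→cleaned(s3,b1) ✓  (c3,b2,s1)→cleaned(s1,b2) ✗  (c3,b2,s3)→cleaned(s3,b2) ✓  (c3,b3,s2)→cleaned(s2,b3) ✓  (c3,b3,s3)→cleaned(s3,b3) ✓  (c3,b4,s3)→cleaned(s3,b4) ✓
Counterexamples (restrictor triples failing the scope): 1.

1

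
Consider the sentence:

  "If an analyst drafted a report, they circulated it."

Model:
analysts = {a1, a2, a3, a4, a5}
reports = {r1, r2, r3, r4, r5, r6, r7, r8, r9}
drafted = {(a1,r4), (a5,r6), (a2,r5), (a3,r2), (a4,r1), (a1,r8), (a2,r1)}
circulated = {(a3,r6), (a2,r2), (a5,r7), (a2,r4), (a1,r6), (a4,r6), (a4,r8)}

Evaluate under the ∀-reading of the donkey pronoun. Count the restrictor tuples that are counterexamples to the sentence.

"it" takes "a report" as antecedent — a donkey pronoun bound across the clause boundary.
Strong reading: for every (a,r) with drafted(a,r), circulated(a,r).
Restrictor pairs: (a1,r4) ✗  (a1,r8) ✗  (a2,r1) ✗  (a2,r5) ✗  (a3,r2) ✗  (a4,r1) ✗  (a5,r6) ✗
Counterexamples (restrictor pairs failing the scope): 7.

7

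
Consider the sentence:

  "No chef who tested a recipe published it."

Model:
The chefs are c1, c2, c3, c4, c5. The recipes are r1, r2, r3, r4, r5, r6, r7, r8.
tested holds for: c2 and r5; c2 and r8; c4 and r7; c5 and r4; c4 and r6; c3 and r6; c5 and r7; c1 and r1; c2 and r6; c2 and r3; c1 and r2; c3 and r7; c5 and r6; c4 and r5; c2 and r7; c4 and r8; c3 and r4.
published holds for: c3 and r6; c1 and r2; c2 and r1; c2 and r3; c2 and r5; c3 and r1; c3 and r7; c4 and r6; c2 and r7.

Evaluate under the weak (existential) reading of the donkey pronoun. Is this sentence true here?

False

"it" takes "a recipe" as antecedent — a donkey pronoun bound across the clause boundary.
Truth condition: for no (c,r) with tested(c,r) does published(c,r) hold.
Restrictor pairs — does the scope hold? (c1,r1):fails  (c1,r2):holds  (c2,r3):holds  (c2,r5):holds  (c2,r6):fails  (c2,r7):holds  (c2,r8):fails  (c3,r4):fails  (c3,r6):holds  (c3,r7):holds  (c4,r5):fails  (c4,r6):holds  (c4,r7):fails  (c4,r8):fails  (c5,r4):fails  (c5,r6):fails  (c5,r7):fails
Scope holds for 7 pair(s), so the sentence is false.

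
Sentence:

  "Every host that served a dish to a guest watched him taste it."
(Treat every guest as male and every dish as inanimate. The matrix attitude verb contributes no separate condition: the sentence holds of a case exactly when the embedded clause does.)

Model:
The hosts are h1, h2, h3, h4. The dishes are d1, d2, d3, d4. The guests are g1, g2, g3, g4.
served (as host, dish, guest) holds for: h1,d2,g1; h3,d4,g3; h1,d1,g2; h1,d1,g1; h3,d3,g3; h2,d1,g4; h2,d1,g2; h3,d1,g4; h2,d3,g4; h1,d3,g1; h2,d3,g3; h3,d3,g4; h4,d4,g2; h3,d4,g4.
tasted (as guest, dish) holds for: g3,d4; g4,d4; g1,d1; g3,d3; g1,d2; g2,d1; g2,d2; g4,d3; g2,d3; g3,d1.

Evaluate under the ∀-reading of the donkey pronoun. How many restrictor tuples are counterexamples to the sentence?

4

"him" takes "a guest" as antecedent and "it" takes "a dish"; both are donkey pronouns co-varying with the restrictor.
Strong reading: for every (h,d,g) with served(h,d,g), tasted(g,d).
Restrictor triples: (h1,d1,g1)→tasted(g1,d1) ✓  (h1,d1,g2)→tasted(g2,d1) ✓  (h1,d2,g1)→tasted(g1,d2) ✓  (h1,d3,g1)→tasted(g1,d3) ✗  (h2,d1,g2)→tasted(g2,d1) ✓  (h2,d1,g4)→tasted(g4,d1) ✗  (h2,d3,g3)→tasted(g3,d3) ✓  (h2,d3,g4)→tasted(g4,d3) ✓  (h3,d1,g4)→tasted(g4,d1) ✗  (h3,d3,g3)→tasted(g3,d3) ✓  (h3,d3,g4)→tasted(g4,d3) ✓  (h3,d4,g3)→tasted(g3,d4) ✓  (h3,d4,g4)→tasted(g4,d4) ✓  (h4,d4,g2)→tasted(g2,d4) ✗
Counterexamples (restrictor triples failing the scope): 4.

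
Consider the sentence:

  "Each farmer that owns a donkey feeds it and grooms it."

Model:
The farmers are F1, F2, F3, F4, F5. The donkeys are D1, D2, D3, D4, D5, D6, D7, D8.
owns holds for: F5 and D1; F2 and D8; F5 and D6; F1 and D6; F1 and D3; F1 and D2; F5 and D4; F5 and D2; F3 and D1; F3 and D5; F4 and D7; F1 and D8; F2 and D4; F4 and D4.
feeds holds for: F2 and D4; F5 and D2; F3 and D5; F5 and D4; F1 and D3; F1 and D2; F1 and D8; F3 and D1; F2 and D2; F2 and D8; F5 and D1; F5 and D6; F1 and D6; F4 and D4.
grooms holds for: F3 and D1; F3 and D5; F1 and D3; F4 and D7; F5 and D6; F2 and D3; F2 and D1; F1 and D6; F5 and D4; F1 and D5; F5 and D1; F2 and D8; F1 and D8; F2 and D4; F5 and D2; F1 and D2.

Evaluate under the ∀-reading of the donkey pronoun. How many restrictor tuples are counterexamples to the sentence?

2

"it" takes "a donkey" as antecedent — a donkey pronoun bound across the clause boundary.
Strong reading: for every (f,d) with owns(f,d), feeds(f,d) ∧ grooms(f,d).
Restrictor pairs: (F1,D2) ✓  (F1,D3) ✓  (F1,D6) ✓  (F1,D8) ✓  (F2,D4) ✓  (F2,D8) ✓  (F3,D1) ✓  (F3,D5) ✓  (F4,D4) ✗  (F4,D7) ✗  (F5,D1) ✓  (F5,D2) ✓  (F5,D4) ✓  (F5,D6) ✓
Counterexamples (restrictor pairs failing the scope): 2.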